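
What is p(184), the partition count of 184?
980462880430

p(n) counts ways to write n as a sum of positive integers (order ignored).
Euler's pentagonal recurrence: p(k) = p(k-1) + p(k-2) - p(k-5) - p(k-7) + p(k-12) + p(k-15) - ... (offsets j(3j∓1)/2, signs ++--, p(0)=1, p(<0)=0).
DP table for k = 0..183: p(0)=1, p(1)=1, p(2)=2, p(3)=3, p(4)=5, p(5)=7, p(6)=11, p(7)=15, p(8)=22, p(9)=30, p(10)=42, p(11)=56, p(12)=77, p(13)=101, p(14)=135, p(15)=176, p(16)=231, p(17)=297, p(18)=385, p(19)=490, p(20)=627, p(21)=792, p(22)=1002, p(23)=1255, p(24)=1575, p(25)=1958, p(26)=2436, p(27)=3010, p(28)=3718, p(29)=4565, p(30)=5604, p(31)=6842, p(32)=8349, p(33)=10143, p(34)=12310, p(35)=14883, p(36)=17977, p(37)=21637, p(38)=26015, p(39)=31185, p(40)=37338, p(41)=44583, p(42)=53174, p(43)=63261, p(44)=75175, p(45)=89134, p(46)=105558, p(47)=124754, p(48)=147273, p(49)=173525, p(50)=204226, p(51)=239943, p(52)=281589, p(53)=329931, p(54)=386155, p(55)=451276, p(56)=526823, p(57)=614154, p(58)=715220, p(59)=831820, p(60)=966467, p(61)=1121505, p(62)=1300156, p(63)=1505499, p(64)=1741630, p(65)=2012558, p(66)=2323520, p(67)=2679689, p(68)=3087735, p(69)=3554345, p(70)=4087968, p(71)=4697205, p(72)=5392783, p(73)=6185689, p(74)=7089500, p(75)=8118264, p(76)=9289091, p(77)=10619863, p(78)=12132164, p(79)=13848650, p(80)=15796476, p(81)=18004327, p(82)=20506255, p(83)=23338469, p(84)=26543660, p(85)=30167357, p(86)=34262962, p(87)=38887673, p(88)=44108109, p(89)=49995925, p(90)=56634173, p(91)=64112359, p(92)=72533807, p(93)=82010177, p(94)=92669720, p(95)=104651419, p(96)=118114304, p(97)=133230930, p(98)=150198136, p(99)=169229875, p(100)=190569292, p(101)=214481126, p(102)=241265379, p(103)=271248950, p(104)=304801365, p(105)=342325709, p(106)=384276336, p(107)=431149389, p(108)=483502844, p(109)=541946240, p(110)=607163746, p(111)=679903203, p(112)=761002156, p(113)=851376628, p(114)=952050665, p(115)=1064144451, p(116)=1188908248, p(117)=1327710076, p(118)=1482074143, p(119)=1653668665, p(120)=1844349560, p(121)=2056148051, p(122)=2291320912, p(123)=2552338241, p(124)=2841940500, p(125)=3163127352, p(126)=3519222692, p(127)=3913864295, p(128)=4351078600, p(129)=4835271870, p(130)=5371315400, p(131)=5964539504, p(132)=6620830889, p(133)=7346629512, p(134)=8149040695, p(135)=9035836076, p(136)=10015581680, p(137)=11097645016, p(138)=12292341831, p(139)=13610949895, p(140)=15065878135, p(141)=16670689208, p(142)=18440293320, p(143)=20390982757, p(144)=22540654445, p(145)=24908858009, p(146)=27517052599, p(147)=30388671978, p(148)=33549419497, p(149)=37027355200, p(150)=40853235313, p(151)=45060624582, p(152)=49686288421, p(153)=54770336324, p(154)=60356673280, p(155)=66493182097, p(156)=73232243759, p(157)=80630964769, p(158)=88751778802, p(159)=97662728555, p(160)=107438159466, p(161)=118159068427, p(162)=129913904637, p(163)=142798995930, p(164)=156919475295, p(165)=172389800255, p(166)=189334822579, p(167)=207890420102, p(168)=228204732751, p(169)=250438925115, p(170)=274768617130, p(171)=301384802048, p(172)=330495499613, p(173)=362326859895, p(174)=397125074750, p(175)=435157697830, p(176)=476715857290, p(177)=522115831195, p(178)=571701605655, p(179)=625846753120, p(180)=684957390936, p(181)=749474411781, p(182)=819876908323, p(183)=896684817527.
Final step: p(184) = p(183) + p(182) - p(179) - p(177) + p(172) + p(169) - p(162) - p(158) + p(149) + p(144) - p(133) - p(127) + p(114) + p(107) - p(92) - p(84) + p(67) + p(58) - p(39) - p(29) + p(8)
= 896684817527 + 819876908323 - 625846753120 - 522115831195 + 330495499613 + 250438925115 - 129913904637 - 88751778802 + 37027355200 + 22540654445 - 7346629512 - 3913864295 + 952050665 + 431149389 - 72533807 - 26543660 + 2679689 + 715220 - 31185 - 4565 + 22
= 980462880430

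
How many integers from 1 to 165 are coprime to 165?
80

165 = 3 × 5 × 11
φ(n) = n × ∏(1 - 1/p) for each prime p dividing n
φ(165) = 165 × (1 - 1/3) × (1 - 1/5) × (1 - 1/11) = 80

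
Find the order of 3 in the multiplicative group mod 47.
23

47 is prime, so ord(3) divides φ(47) = 46.
Divisors of 46: 1, 2, 23, 46.
Repeated squaring: 3^1 ≡ 3, 3^2 ≡ 9, 3^4 ≡ 34, 3^8 ≡ 28, 3^16 ≡ 32, 3^32 ≡ 37 (mod 47).
Test 3^d mod 47 for each divisor d in increasing order:
3^1 ≡ 3
3^2 ≡ 9
3^23 = 3^16·3^4·3^2·3^1 ≡ 1  ← first divisor giving 1
The order is 23.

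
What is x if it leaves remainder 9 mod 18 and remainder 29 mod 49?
225

Using Chinese Remainder Theorem:
M = 18 × 49 = 882
M1 = 49, M2 = 18
y1 = 49^(-1) mod 18 = 7
y2 = 18^(-1) mod 49 = 30
x = (9×49×7 + 29×18×30) mod 882 = 225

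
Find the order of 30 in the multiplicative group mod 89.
88

89 is prime, so ord(30) divides φ(89) = 88.
Divisors of 88: 1, 2, 4, 8, 11, 22, 44, 88.
Repeated squaring: 30^1 ≡ 30, 30^2 ≡ 10, 30^4 ≡ 11, 30^8 ≡ 32, 30^16 ≡ 45, 30^32 ≡ 67, 30^64 ≡ 39 (mod 89).
Test 30^d mod 89 for each divisor d in increasing order:
30^1 ≡ 30
30^2 ≡ 10
30^4 ≡ 11
30^8 ≡ 32
30^11 = 30^8·30^2·30^1 ≡ 77
30^22 = 30^16·30^4·30^2 ≡ 55
30^44 = 30^32·30^8·30^4 ≡ 88
30^88 = 30^64·30^16·30^8 ≡ 1  ← first divisor giving 1
The order is 88.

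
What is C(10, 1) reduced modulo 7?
3

Using Lucas' theorem:
Write n=10 and k=1 in base 7:
n in base 7: [1, 3]
k in base 7: [0, 1]
C(10,1) mod 7 = ∏ C(n_i, k_i) mod 7
Digit binomials (mod 7): C(1,0) = 1; C(3,1) = 3
Product: 1 × 3 = 3 ≡ 3 (mod 7)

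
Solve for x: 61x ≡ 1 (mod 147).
94

gcd(61, 147) = 1, so the inverse exists.
Extended Euclidean algorithm on (147, 61):
147 = 2 × 61 + 25  ⟹  25 = (1)·147 + (-2)·61
61 = 2 × 25 + 11  ⟹  11 = (-2)·147 + (5)·61
25 = 2 × 11 + 3  ⟹  3 = (5)·147 + (-12)·61
11 = 3 × 3 + 2  ⟹  2 = (-17)·147 + (41)·61
3 = 1 × 2 + 1  ⟹  1 = (22)·147 + (-53)·61
So (-53)·61 ≡ 1 (mod 147), i.e. 61^(-1) ≡ -53 ≡ 94 (mod 147).
Check: 61 × 94 = 5734 ≡ 1 (mod 147)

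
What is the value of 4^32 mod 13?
3

Repeated squaring. Binary of 32 = 100000.
4^1 ≡ 4 (mod 13); 4^2 ≡ 3 (mod 13); 4^4 ≡ 9 (mod 13); 4^8 ≡ 3 (mod 13); 4^16 ≡ 9 (mod 13); 4^32 ≡ 3 (mod 13)
4^32 = 4^32 ≡ 3 (mod 13)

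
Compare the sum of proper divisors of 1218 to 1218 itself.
abundant

Proper divisors of 1218: sum = 1 + 2 + 3 + 6 + 7 + 14 + 21 + 29 + 42 + 58 + 87 + 174 + 203 + 406 + 609 = 1662
Since 1662 > 1218, 1218 is abundant.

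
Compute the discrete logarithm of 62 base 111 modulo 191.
109

Baby-step giant-step with step n = ⌈√191⌉ = 14.
Baby steps 111^j mod 191 (j:value) for j=0..13: 0:1, 1:111, 2:97, 3:71, 4:50, 5:11, 6:75, 7:112, 8:17, 9:168, 10:121, 11:61, 12:86, 13:187.
Giant-step multiplier: 111^(-14) ≡ 111^(190-14) = 111^176 ≡ 77 (mod 191).
Giant steps γ_i = 62·77^i mod 191: γ_0=62, γ_1=190, γ_2=114, γ_3=183, γ_4=148, γ_5=127, γ_6=38, γ_7=61 (in table at j=11).
x = i·n + j = 7·14 + 11 = 109.
Check: 111^109 ≡ 62 (mod 191).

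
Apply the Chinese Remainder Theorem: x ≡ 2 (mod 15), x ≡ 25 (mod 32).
377

Using Chinese Remainder Theorem:
M = 15 × 32 = 480
M1 = 32, M2 = 15
y1 = 32^(-1) mod 15 = 8
y2 = 15^(-1) mod 32 = 15
x = (2×32×8 + 25×15×15) mod 480 = 377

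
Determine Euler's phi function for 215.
168

215 = 5 × 43
φ(n) = n × ∏(1 - 1/p) for each prime p dividing n
φ(215) = 215 × (1 - 1/5) × (1 - 1/43) = 168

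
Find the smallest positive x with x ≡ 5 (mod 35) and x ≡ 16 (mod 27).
880

Using Chinese Remainder Theorem:
M = 35 × 27 = 945
M1 = 27, M2 = 35
y1 = 27^(-1) mod 35 = 13
y2 = 35^(-1) mod 27 = 17
x = (5×27×13 + 16×35×17) mod 945 = 880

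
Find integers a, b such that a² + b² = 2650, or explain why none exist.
7² + 51² (a=7, b=51)

Factorization: 2650 = 2 × 5^2 × 53
By Fermat: n is sum of two squares iff every prime p ≡ 3 (mod 4) appears to even power.
All primes ≡ 3 (mod 4) appear to even power.
Search a = 0, 1, 2, … for 2650 - a² a perfect square: first hit at a = 7: 2650 - 49 = 2601 = 51².
2650 = 7² + 51² = 49 + 2601 ✓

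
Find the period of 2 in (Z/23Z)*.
11

23 is prime, so ord(2) divides φ(23) = 22.
Divisors of 22: 1, 2, 11, 22.
Repeated squaring: 2^1 ≡ 2, 2^2 ≡ 4, 2^4 ≡ 16, 2^8 ≡ 3, 2^16 ≡ 9 (mod 23).
Test 2^d mod 23 for each divisor d in increasing order:
2^1 ≡ 2
2^2 ≡ 4
2^11 = 2^8·2^2·2^1 ≡ 1  ← first divisor giving 1
The order is 11.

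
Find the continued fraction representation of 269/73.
[3; 1, 2, 5, 1, 3]

Euclidean algorithm steps:
269 = 3 × 73 + 50
73 = 1 × 50 + 23
50 = 2 × 23 + 4
23 = 5 × 4 + 3
4 = 1 × 3 + 1
3 = 3 × 1 + 0
Continued fraction: [3; 1, 2, 5, 1, 3]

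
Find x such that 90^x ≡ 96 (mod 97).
48

Baby-step giant-step with step n = ⌈√97⌉ = 10.
Baby steps 90^j mod 97 (j:value) for j=0..9: 0:1, 1:90, 2:49, 3:45, 4:73, 5:71, 6:85, 7:84, 8:91, 9:42.
Giant-step multiplier: 90^(-10) ≡ 90^(96-10) = 90^86 ≡ 32 (mod 97).
Giant steps γ_i = 96·32^i mod 97: γ_0=96, γ_1=65, γ_2=43, γ_3=18, γ_4=91 (in table at j=8).
x = i·n + j = 4·10 + 8 = 48.
Check: 90^48 ≡ 96 (mod 97).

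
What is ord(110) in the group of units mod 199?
198

199 is prime, so ord(110) divides φ(199) = 198.
Divisors of 198: 1, 2, 3, 6, 9, 11, 18, 22, 33, 66, 99, 198.
Repeated squaring: 110^1 ≡ 110, 110^2 ≡ 160, 110^4 ≡ 128, 110^8 ≡ 66, 110^16 ≡ 177, 110^32 ≡ 86, 110^64 ≡ 33, 110^128 ≡ 94 (mod 199).
Test 110^d mod 199 for each divisor d in increasing order:
110^1 ≡ 110
110^2 ≡ 160
110^3 = 110^2·110^1 ≡ 88
110^6 = 110^4·110^2 ≡ 182
110^9 = 110^8·110^1 ≡ 96
110^11 = 110^8·110^2·110^1 ≡ 37
110^18 = 110^16·110^2 ≡ 62
110^22 = 110^16·110^4·110^2 ≡ 175
110^33 = 110^32·110^1 ≡ 107
110^66 = 110^64·110^2 ≡ 106
110^99 = 110^64·110^32·110^2·110^1 ≡ 198
110^198 = 110^128·110^64·110^4·110^2 ≡ 1  ← first divisor giving 1
The order is 198.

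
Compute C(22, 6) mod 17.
0

Using Lucas' theorem:
Write n=22 and k=6 in base 17:
n in base 17: [1, 5]
k in base 17: [0, 6]
C(22,6) mod 17 = ∏ C(n_i, k_i) mod 17
Digit binomials (mod 17): C(1,0) = 1; C(5,6) = 0 (k_i > n_i)
Product: 1 × 0 = 0 ≡ 0 (mod 17)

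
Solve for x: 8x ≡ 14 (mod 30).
x ≡ 13 (mod 15)

gcd(8, 30) = 2, which divides 14, so solutions exist.
Divide through by 2: 4x ≡ 7 (mod 15).
Find 4^(-1) mod 15 by the extended Euclidean algorithm:
15 = 3 × 4 + 3  ⟹  3 = (1)·15 + (-3)·4
4 = 1 × 3 + 1  ⟹  1 = (-1)·15 + (4)·4
So (4)·4 ≡ 1 (mod 15), i.e. 4^(-1) ≡ 4 (mod 15).
x ≡ 4 × 7 = 28 ≡ 13 (mod 15).
Check: 8 × 13 = 104 ≡ 14 (mod 30).
x ≡ 13 (mod 15), giving 2 solutions mod 30.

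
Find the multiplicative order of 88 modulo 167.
83

167 is prime, so ord(88) divides φ(167) = 166.
Divisors of 166: 1, 2, 83, 166.
Repeated squaring: 88^1 ≡ 88, 88^2 ≡ 62, 88^4 ≡ 3, 88^8 ≡ 9, 88^16 ≡ 81, 88^32 ≡ 48, 88^64 ≡ 133, 88^128 ≡ 154 (mod 167).
Test 88^d mod 167 for each divisor d in increasing order:
88^1 ≡ 88
88^2 ≡ 62
88^83 = 88^64·88^16·88^2·88^1 ≡ 1  ← first divisor giving 1
The order is 83.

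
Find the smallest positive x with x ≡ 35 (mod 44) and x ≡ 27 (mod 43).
1575

Using Chinese Remainder Theorem:
M = 44 × 43 = 1892
M1 = 43, M2 = 44
y1 = 43^(-1) mod 44 = 43
y2 = 44^(-1) mod 43 = 1
x = (35×43×43 + 27×44×1) mod 1892 = 1575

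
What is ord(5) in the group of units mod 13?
4

13 is prime, so ord(5) divides φ(13) = 12.
Divisors of 12: 1, 2, 3, 4, 6, 12.
Repeated squaring: 5^1 ≡ 5, 5^2 ≡ 12, 5^4 ≡ 1, 5^8 ≡ 1 (mod 13).
Test 5^d mod 13 for each divisor d in increasing order:
5^1 ≡ 5
5^2 ≡ 12
5^3 = 5^2·5^1 ≡ 8
5^4 ≡ 1  ← first divisor giving 1
The order is 4.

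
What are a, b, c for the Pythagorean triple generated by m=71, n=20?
(4641, 2840, 5441)

Euclid's formula: a = m² - n², b = 2mn, c = m² + n²
m = 71, n = 20
a = 71² - 20² = 5041 - 400 = 4641
b = 2 × 71 × 20 = 2840
c = 71² + 20² = 5041 + 400 = 5441
Verification: 4641² + 2840² = 21538881 + 8065600 = 29604481 = 5441² ✓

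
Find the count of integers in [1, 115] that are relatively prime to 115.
88

115 = 5 × 23
φ(n) = n × ∏(1 - 1/p) for each prime p dividing n
φ(115) = 115 × (1 - 1/5) × (1 - 1/23) = 88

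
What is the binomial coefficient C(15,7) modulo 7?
2

Using Lucas' theorem:
Write n=15 and k=7 in base 7:
n in base 7: [2, 1]
k in base 7: [1, 0]
C(15,7) mod 7 = ∏ C(n_i, k_i) mod 7
Digit binomials (mod 7): C(2,1) = 2; C(1,0) = 1
Product: 2 × 1 = 2 ≡ 2 (mod 7)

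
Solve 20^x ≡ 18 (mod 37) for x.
5

Baby-step giant-step with step n = ⌈√37⌉ = 7.
Baby steps 20^j mod 37 (j:value) for j=0..6: 0:1, 1:20, 2:30, 3:8, 4:12, 5:18, 6:27.
h = 18 is already in the table at j=5, so x = 5.
Check: 20^5 ≡ 18 (mod 37).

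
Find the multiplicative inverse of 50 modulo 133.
8

gcd(50, 133) = 1, so the inverse exists.
Extended Euclidean algorithm on (133, 50):
133 = 2 × 50 + 33  ⟹  33 = (1)·133 + (-2)·50
50 = 1 × 33 + 17  ⟹  17 = (-1)·133 + (3)·50
33 = 1 × 17 + 16  ⟹  16 = (2)·133 + (-5)·50
17 = 1 × 16 + 1  ⟹  1 = (-3)·133 + (8)·50
So (8)·50 ≡ 1 (mod 133), i.e. 50^(-1) ≡ 8 (mod 133).
Check: 50 × 8 = 400 ≡ 1 (mod 133)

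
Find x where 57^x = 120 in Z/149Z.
2

Baby-step giant-step with step n = ⌈√149⌉ = 13.
Baby steps 57^j mod 149 (j:value) for j=0..12: 0:1, 1:57, 2:120, 3:135, 4:96, 5:108, 6:47, 7:146, 8:127, 9:87, 10:42, 11:10, 12:123.
h = 120 is already in the table at j=2, so x = 2.
Check: 57^2 ≡ 120 (mod 149).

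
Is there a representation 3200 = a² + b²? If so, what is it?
8² + 56² (a=8, b=56)

Factorization: 3200 = 2^7 × 5^2
By Fermat: n is sum of two squares iff every prime p ≡ 3 (mod 4) appears to even power.
All primes ≡ 3 (mod 4) appear to even power.
Search a = 0, 1, 2, … for 3200 - a² a perfect square: first hit at a = 8: 3200 - 64 = 3136 = 56².
3200 = 8² + 56² = 64 + 3136 ✓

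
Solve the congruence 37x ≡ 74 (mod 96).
x ≡ 2 (mod 96)

gcd(37, 96) = 1, which divides 74, so solutions exist.
Find 37^(-1) mod 96 by the extended Euclidean algorithm:
96 = 2 × 37 + 22  ⟹  22 = (1)·96 + (-2)·37
37 = 1 × 22 + 15  ⟹  15 = (-1)·96 + (3)·37
22 = 1 × 15 + 7  ⟹  7 = (2)·96 + (-5)·37
15 = 2 × 7 + 1  ⟹  1 = (-5)·96 + (13)·37
So (13)·37 ≡ 1 (mod 96), i.e. 37^(-1) ≡ 13 (mod 96).
x ≡ 13 × 74 = 962 ≡ 2 (mod 96).
Check: 37 × 2 = 74 ≡ 74 (mod 96).
Unique solution: x ≡ 2 (mod 96)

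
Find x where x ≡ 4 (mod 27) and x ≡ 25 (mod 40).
625

Using Chinese Remainder Theorem:
M = 27 × 40 = 1080
M1 = 40, M2 = 27
y1 = 40^(-1) mod 27 = 25
y2 = 27^(-1) mod 40 = 3
x = (4×40×25 + 25×27×3) mod 1080 = 625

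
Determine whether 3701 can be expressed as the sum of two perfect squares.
26² + 55² (a=26, b=55)

Factorization: 3701 = 3701
By Fermat: n is sum of two squares iff every prime p ≡ 3 (mod 4) appears to even power.
All primes ≡ 3 (mod 4) appear to even power.
Search a = 0, 1, 2, … for 3701 - a² a perfect square: first hit at a = 26: 3701 - 676 = 3025 = 55².
3701 = 26² + 55² = 676 + 3025 ✓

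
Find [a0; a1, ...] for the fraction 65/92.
[0; 1, 2, 2, 2, 5]

Euclidean algorithm steps:
65 = 0 × 92 + 65
92 = 1 × 65 + 27
65 = 2 × 27 + 11
27 = 2 × 11 + 5
11 = 2 × 5 + 1
5 = 5 × 1 + 0
Continued fraction: [0; 1, 2, 2, 2, 5]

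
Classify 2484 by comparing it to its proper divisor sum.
abundant

Proper divisors of 2484: sum = 1 + 2 + 3 + 4 + 6 + 9 + 12 + 18 + ... + 414 + 621 + 828 + 1242 (23 divisors) = 4236
Since 4236 > 2484, 2484 is abundant.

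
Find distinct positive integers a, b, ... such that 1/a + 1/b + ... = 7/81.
1/12 + 1/324

Greedy algorithm:
7/81: ceiling(81/7) = 12, use 1/12
1/324: ceiling(324/1) = 324, use 1/324
Result: 7/81 = 1/12 + 1/324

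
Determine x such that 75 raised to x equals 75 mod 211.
1

Baby-step giant-step with step n = ⌈√211⌉ = 15.
Baby steps 75^j mod 211 (j:value) for j=0..14: 0:1, 1:75, 2:139, 3:86, 4:120, 5:138, 6:11, 7:192, 8:52, 9:102, 10:54, 11:41, 12:121, 13:2, 14:150.
h = 75 is already in the table at j=1, so x = 1.
Check: 75^1 ≡ 75 (mod 211).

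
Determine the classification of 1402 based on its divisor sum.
deficient

Proper divisors of 1402: sum = 1 + 2 + 701 = 704
Since 704 < 1402, 1402 is deficient.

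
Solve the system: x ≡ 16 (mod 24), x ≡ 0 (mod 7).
112

Using Chinese Remainder Theorem:
M = 24 × 7 = 168
M1 = 7, M2 = 24
y1 = 7^(-1) mod 24 = 7
y2 = 24^(-1) mod 7 = 5
x = (16×7×7 + 0×24×5) mod 168 = 112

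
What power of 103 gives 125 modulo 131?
16

Baby-step giant-step with step n = ⌈√131⌉ = 12.
Baby steps 103^j mod 131 (j:value) for j=0..11: 0:1, 1:103, 2:129, 3:56, 4:4, 5:19, 6:123, 7:93, 8:16, 9:76, 10:99, 11:110.
Giant-step multiplier: 103^(-12) ≡ 103^(130-12) = 103^118 ≡ 43 (mod 131).
Giant steps γ_i = 125·43^i mod 131: γ_0=125, γ_1=4 (in table at j=4).
x = i·n + j = 1·12 + 4 = 16.
Check: 103^16 ≡ 125 (mod 131).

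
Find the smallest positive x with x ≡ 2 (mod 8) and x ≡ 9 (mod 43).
138

Using Chinese Remainder Theorem:
M = 8 × 43 = 344
M1 = 43, M2 = 8
y1 = 43^(-1) mod 8 = 3
y2 = 8^(-1) mod 43 = 27
x = (2×43×3 + 9×8×27) mod 344 = 138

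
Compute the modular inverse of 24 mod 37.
17

gcd(24, 37) = 1, so the inverse exists.
Extended Euclidean algorithm on (37, 24):
37 = 1 × 24 + 13  ⟹  13 = (1)·37 + (-1)·24
24 = 1 × 13 + 11  ⟹  11 = (-1)·37 + (2)·24
13 = 1 × 11 + 2  ⟹  2 = (2)·37 + (-3)·24
11 = 5 × 2 + 1  ⟹  1 = (-11)·37 + (17)·24
So (17)·24 ≡ 1 (mod 37), i.e. 24^(-1) ≡ 17 (mod 37).
Check: 24 × 17 = 408 ≡ 1 (mod 37)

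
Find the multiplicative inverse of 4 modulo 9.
7

gcd(4, 9) = 1, so the inverse exists.
Extended Euclidean algorithm on (9, 4):
9 = 2 × 4 + 1  ⟹  1 = (1)·9 + (-2)·4
So (-2)·4 ≡ 1 (mod 9), i.e. 4^(-1) ≡ -2 ≡ 7 (mod 9).
Check: 4 × 7 = 28 ≡ 1 (mod 9)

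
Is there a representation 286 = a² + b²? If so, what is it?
Not possible

Factorization: 286 = 2 × 11 × 13
By Fermat: n is sum of two squares iff every prime p ≡ 3 (mod 4) appears to even power.
Prime(s) ≡ 3 (mod 4) with odd exponent: [(11, 1)]
Therefore 286 cannot be expressed as a² + b².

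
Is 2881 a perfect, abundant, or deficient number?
deficient

Proper divisors of 2881: sum = 1 + 43 + 67 = 111
Since 111 < 2881, 2881 is deficient.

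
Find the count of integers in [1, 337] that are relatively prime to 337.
336

337 = 337
φ(n) = n × ∏(1 - 1/p) for each prime p dividing n
φ(337) = 337 × (1 - 1/337) = 336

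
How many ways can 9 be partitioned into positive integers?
30

p(n) counts ways to write n as a sum of positive integers (order ignored).
Examples: 9; 8 + 1; 7 + 2; 7 + 1 + 1; 6 + 3; ... (30 total)
p(9) = 30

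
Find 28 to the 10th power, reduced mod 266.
28

Repeated squaring. Binary of 10 = 1010.
28^1 ≡ 28 (mod 266); 28^2 ≡ 252 (mod 266); 28^4 ≡ 196 (mod 266); 28^8 ≡ 112 (mod 266)
28^10 = 28^2 × 28^8 ≡ 28 (mod 266)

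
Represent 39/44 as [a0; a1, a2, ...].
[0; 1, 7, 1, 4]

Euclidean algorithm steps:
39 = 0 × 44 + 39
44 = 1 × 39 + 5
39 = 7 × 5 + 4
5 = 1 × 4 + 1
4 = 4 × 1 + 0
Continued fraction: [0; 1, 7, 1, 4]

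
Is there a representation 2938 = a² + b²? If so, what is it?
27² + 47² (a=27, b=47)

Factorization: 2938 = 2 × 13 × 113
By Fermat: n is sum of two squares iff every prime p ≡ 3 (mod 4) appears to even power.
All primes ≡ 3 (mod 4) appear to even power.
Search a = 0, 1, 2, … for 2938 - a² a perfect square: first hit at a = 27: 2938 - 729 = 2209 = 47².
2938 = 27² + 47² = 729 + 2209 ✓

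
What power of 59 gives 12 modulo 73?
62

Baby-step giant-step with step n = ⌈√73⌉ = 9.
Baby steps 59^j mod 73 (j:value) for j=0..8: 0:1, 1:59, 2:50, 3:30, 4:18, 5:40, 6:24, 7:29, 8:32.
Giant-step multiplier: 59^(-9) ≡ 59^(72-9) = 59^63 ≡ 51 (mod 73).
Giant steps γ_i = 12·51^i mod 73: γ_0=12, γ_1=28, γ_2=41, γ_3=47, γ_4=61, γ_5=45, γ_6=32 (in table at j=8).
x = i·n + j = 6·9 + 8 = 62.
Check: 59^62 ≡ 12 (mod 73).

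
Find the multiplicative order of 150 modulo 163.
27

163 is prime, so ord(150) divides φ(163) = 162.
Divisors of 162: 1, 2, 3, 6, 9, 18, 27, 54, 81, 162.
Repeated squaring: 150^1 ≡ 150, 150^2 ≡ 6, 150^4 ≡ 36, 150^8 ≡ 155, 150^16 ≡ 64, 150^32 ≡ 21, 150^64 ≡ 115, 150^128 ≡ 22 (mod 163).
Test 150^d mod 163 for each divisor d in increasing order:
150^1 ≡ 150
150^2 ≡ 6
150^3 = 150^2·150^1 ≡ 85
150^6 = 150^4·150^2 ≡ 53
150^9 = 150^8·150^1 ≡ 104
150^18 = 150^16·150^2 ≡ 58
150^27 = 150^16·150^8·150^2·150^1 ≡ 1  ← first divisor giving 1
The order is 27.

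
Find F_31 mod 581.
92

Matrix identity: Q^n = [[F_(n+1), F_n], [F_n, F_(n-1)]] with Q = [[1,1],[1,0]].
n = 31 = 11111₂. Square-and-multiply, entries mod 581:
Q^1 = [[1,1],[1,0]]
Q^3 = (Q^1)²·Q = [[3,2],[2,1]]
Q^7 = (Q^3)²·Q = [[21,13],[13,8]]
Q^15 = (Q^7)²·Q = [[406,29],[29,377]]
Q^31 = (Q^15)²·Q = [[140,92],[92,48]]
F_31 mod 581 = Q^31[0][1] = 92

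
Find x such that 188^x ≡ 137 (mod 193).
110

Baby-step giant-step with step n = ⌈√193⌉ = 14.
Baby steps 188^j mod 193 (j:value) for j=0..13: 0:1, 1:188, 2:25, 3:68, 4:46, 5:156, 6:185, 7:40, 8:186, 9:35, 10:18, 11:103, 12:64, 13:66.
Giant-step multiplier: 188^(-14) ≡ 188^(192-14) = 188^178 ≡ 162 (mod 193).
Giant steps γ_i = 137·162^i mod 193: γ_0=137, γ_1=192, γ_2=31, γ_3=4, γ_4=69, γ_5=177, γ_6=110, γ_7=64 (in table at j=12).
x = i·n + j = 7·14 + 12 = 110.
Check: 188^110 ≡ 137 (mod 193).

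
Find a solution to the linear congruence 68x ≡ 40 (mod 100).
x ≡ 5 (mod 25)

gcd(68, 100) = 4, which divides 40, so solutions exist.
Divide through by 4: 17x ≡ 10 (mod 25).
Find 17^(-1) mod 25 by the extended Euclidean algorithm:
25 = 1 × 17 + 8  ⟹  8 = (1)·25 + (-1)·17
17 = 2 × 8 + 1  ⟹  1 = (-2)·25 + (3)·17
So (3)·17 ≡ 1 (mod 25), i.e. 17^(-1) ≡ 3 (mod 25).
x ≡ 3 × 10 = 30 ≡ 5 (mod 25).
Check: 68 × 5 = 340 ≡ 40 (mod 100).
x ≡ 5 (mod 25), giving 4 solutions mod 100.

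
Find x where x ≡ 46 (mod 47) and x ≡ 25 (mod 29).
1127

Using Chinese Remainder Theorem:
M = 47 × 29 = 1363
M1 = 29, M2 = 47
y1 = 29^(-1) mod 47 = 13
y2 = 47^(-1) mod 29 = 21
x = (46×29×13 + 25×47×21) mod 1363 = 1127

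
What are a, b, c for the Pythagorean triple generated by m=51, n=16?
(2345, 1632, 2857)

Euclid's formula: a = m² - n², b = 2mn, c = m² + n²
m = 51, n = 16
a = 51² - 16² = 2601 - 256 = 2345
b = 2 × 51 × 16 = 1632
c = 51² + 16² = 2601 + 256 = 2857
Verification: 2345² + 1632² = 5499025 + 2663424 = 8162449 = 2857² ✓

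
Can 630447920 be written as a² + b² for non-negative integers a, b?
Not possible

Factorization: 630447920 = 2^4 × 5 × 199^3
By Fermat: n is sum of two squares iff every prime p ≡ 3 (mod 4) appears to even power.
Prime(s) ≡ 3 (mod 4) with odd exponent: [(199, 3)]
Therefore 630447920 cannot be expressed as a² + b².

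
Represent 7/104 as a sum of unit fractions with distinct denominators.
1/15 + 1/1560

Greedy algorithm:
7/104: ceiling(104/7) = 15, use 1/15
1/1560: ceiling(1560/1) = 1560, use 1/1560
Result: 7/104 = 1/15 + 1/1560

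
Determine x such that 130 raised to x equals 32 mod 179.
95

Baby-step giant-step with step n = ⌈√179⌉ = 14.
Baby steps 130^j mod 179 (j:value) for j=0..13: 0:1, 1:130, 2:74, 3:133, 4:106, 5:176, 6:147, 7:136, 8:138, 9:40, 10:9, 11:96, 12:129, 13:123.
Giant-step multiplier: 130^(-14) ≡ 130^(178-14) = 130^164 ≡ 88 (mod 179).
Giant steps γ_i = 32·88^i mod 179: γ_0=32, γ_1=131, γ_2=72, γ_3=71, γ_4=162, γ_5=115, γ_6=96 (in table at j=11).
x = i·n + j = 6·14 + 11 = 95.
Check: 130^95 ≡ 32 (mod 179).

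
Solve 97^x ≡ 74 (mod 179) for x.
66

Baby-step giant-step with step n = ⌈√179⌉ = 14.
Baby steps 97^j mod 179 (j:value) for j=0..13: 0:1, 1:97, 2:101, 3:131, 4:177, 5:164, 6:156, 7:96, 8:4, 9:30, 10:46, 11:166, 12:171, 13:119.
Giant-step multiplier: 97^(-14) ≡ 97^(178-14) = 97^164 ≡ 107 (mod 179).
Giant steps γ_i = 74·107^i mod 179: γ_0=74, γ_1=42, γ_2=19, γ_3=64, γ_4=46 (in table at j=10).
x = i·n + j = 4·14 + 10 = 66.
Check: 97^66 ≡ 74 (mod 179).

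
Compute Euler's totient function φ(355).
280

355 = 5 × 71
φ(n) = n × ∏(1 - 1/p) for each prime p dividing n
φ(355) = 355 × (1 - 1/5) × (1 - 1/71) = 280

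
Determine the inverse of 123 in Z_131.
49

gcd(123, 131) = 1, so the inverse exists.
Extended Euclidean algorithm on (131, 123):
131 = 1 × 123 + 8  ⟹  8 = (1)·131 + (-1)·123
123 = 15 × 8 + 3  ⟹  3 = (-15)·131 + (16)·123
8 = 2 × 3 + 2  ⟹  2 = (31)·131 + (-33)·123
3 = 1 × 2 + 1  ⟹  1 = (-46)·131 + (49)·123
So (49)·123 ≡ 1 (mod 131), i.e. 123^(-1) ≡ 49 (mod 131).
Check: 123 × 49 = 6027 ≡ 1 (mod 131)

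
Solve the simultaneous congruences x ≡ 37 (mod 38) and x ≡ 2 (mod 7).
37

Using Chinese Remainder Theorem:
M = 38 × 7 = 266
M1 = 7, M2 = 38
y1 = 7^(-1) mod 38 = 11
y2 = 38^(-1) mod 7 = 5
x = (37×7×11 + 2×38×5) mod 266 = 37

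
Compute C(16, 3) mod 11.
10

Using Lucas' theorem:
Write n=16 and k=3 in base 11:
n in base 11: [1, 5]
k in base 11: [0, 3]
C(16,3) mod 11 = ∏ C(n_i, k_i) mod 11
Digit binomials (mod 11): C(1,0) = 1; C(5,3) = 10
Product: 1 × 10 = 10 ≡ 10 (mod 11)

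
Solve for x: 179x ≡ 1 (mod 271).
162

gcd(179, 271) = 1, so the inverse exists.
Extended Euclidean algorithm on (271, 179):
271 = 1 × 179 + 92  ⟹  92 = (1)·271 + (-1)·179
179 = 1 × 92 + 87  ⟹  87 = (-1)·271 + (2)·179
92 = 1 × 87 + 5  ⟹  5 = (2)·271 + (-3)·179
87 = 17 × 5 + 2  ⟹  2 = (-35)·271 + (53)·179
5 = 2 × 2 + 1  ⟹  1 = (72)·271 + (-109)·179
So (-109)·179 ≡ 1 (mod 271), i.e. 179^(-1) ≡ -109 ≡ 162 (mod 271).
Check: 179 × 162 = 28998 ≡ 1 (mod 271)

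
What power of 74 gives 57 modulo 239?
233

Baby-step giant-step with step n = ⌈√239⌉ = 16.
Baby steps 74^j mod 239 (j:value) for j=0..15: 0:1, 1:74, 2:218, 3:119, 4:202, 5:130, 6:60, 7:138, 8:174, 9:209, 10:170, 11:152, 12:15, 13:154, 14:163, 15:112.
Giant-step multiplier: 74^(-16) ≡ 74^(238-16) = 74^222 ≡ 90 (mod 239).
Giant steps γ_i = 57·90^i mod 239: γ_0=57, γ_1=111, γ_2=191, γ_3=221, γ_4=53, γ_5=229, γ_6=56, γ_7=21, γ_8=217, γ_9=171, γ_10=94, γ_11=95, γ_12=185, γ_13=159, γ_14=209 (in table at j=9).
x = i·n + j = 14·16 + 9 = 233.
Check: 74^233 ≡ 57 (mod 239).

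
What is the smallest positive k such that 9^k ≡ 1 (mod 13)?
3

13 is prime, so ord(9) divides φ(13) = 12.
Divisors of 12: 1, 2, 3, 4, 6, 12.
Repeated squaring: 9^1 ≡ 9, 9^2 ≡ 3, 9^4 ≡ 9, 9^8 ≡ 3 (mod 13).
Test 9^d mod 13 for each divisor d in increasing order:
9^1 ≡ 9
9^2 ≡ 3
9^3 = 9^2·9^1 ≡ 1  ← first divisor giving 1
The order is 3.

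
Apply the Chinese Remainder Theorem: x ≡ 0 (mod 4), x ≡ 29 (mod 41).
152

Using Chinese Remainder Theorem:
M = 4 × 41 = 164
M1 = 41, M2 = 4
y1 = 41^(-1) mod 4 = 1
y2 = 4^(-1) mod 41 = 31
x = (0×41×1 + 29×4×31) mod 164 = 152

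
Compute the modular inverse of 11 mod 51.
14

gcd(11, 51) = 1, so the inverse exists.
Extended Euclidean algorithm on (51, 11):
51 = 4 × 11 + 7  ⟹  7 = (1)·51 + (-4)·11
11 = 1 × 7 + 4  ⟹  4 = (-1)·51 + (5)·11
7 = 1 × 4 + 3  ⟹  3 = (2)·51 + (-9)·11
4 = 1 × 3 + 1  ⟹  1 = (-3)·51 + (14)·11
So (14)·11 ≡ 1 (mod 51), i.e. 11^(-1) ≡ 14 (mod 51).
Check: 11 × 14 = 154 ≡ 1 (mod 51)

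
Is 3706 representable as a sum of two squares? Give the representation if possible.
15² + 59² (a=15, b=59)

Factorization: 3706 = 2 × 17 × 109
By Fermat: n is sum of two squares iff every prime p ≡ 3 (mod 4) appears to even power.
All primes ≡ 3 (mod 4) appear to even power.
Search a = 0, 1, 2, … for 3706 - a² a perfect square: first hit at a = 15: 3706 - 225 = 3481 = 59².
3706 = 15² + 59² = 225 + 3481 ✓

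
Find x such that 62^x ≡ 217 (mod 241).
232

Baby-step giant-step with step n = ⌈√241⌉ = 16.
Baby steps 62^j mod 241 (j:value) for j=0..15: 0:1, 1:62, 2:229, 3:220, 4:144, 5:11, 6:200, 7:109, 8:10, 9:138, 10:121, 11:31, 12:235, 13:110, 14:72, 15:126.
Giant-step multiplier: 62^(-16) ≡ 62^(240-16) = 62^224 ≡ 94 (mod 241).
Giant steps γ_i = 217·94^i mod 241: γ_0=217, γ_1=154, γ_2=16, γ_3=58, γ_4=150, γ_5=122, γ_6=141, γ_7=240, γ_8=147, γ_9=81, γ_10=143, γ_11=187, γ_12=226, γ_13=36, γ_14=10 (in table at j=8).
x = i·n + j = 14·16 + 8 = 232.
Check: 62^232 ≡ 217 (mod 241).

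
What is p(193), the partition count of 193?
2168627105469

p(n) counts ways to write n as a sum of positive integers (order ignored).
Euler's pentagonal recurrence: p(k) = p(k-1) + p(k-2) - p(k-5) - p(k-7) + p(k-12) + p(k-15) - ... (offsets j(3j∓1)/2, signs ++--, p(0)=1, p(<0)=0).
DP table for k = 0..192: p(0)=1, p(1)=1, p(2)=2, p(3)=3, p(4)=5, p(5)=7, p(6)=11, p(7)=15, p(8)=22, p(9)=30, p(10)=42, p(11)=56, p(12)=77, p(13)=101, p(14)=135, p(15)=176, p(16)=231, p(17)=297, p(18)=385, p(19)=490, p(20)=627, p(21)=792, p(22)=1002, p(23)=1255, p(24)=1575, p(25)=1958, p(26)=2436, p(27)=3010, p(28)=3718, p(29)=4565, p(30)=5604, p(31)=6842, p(32)=8349, p(33)=10143, p(34)=12310, p(35)=14883, p(36)=17977, p(37)=21637, p(38)=26015, p(39)=31185, p(40)=37338, p(41)=44583, p(42)=53174, p(43)=63261, p(44)=75175, p(45)=89134, p(46)=105558, p(47)=124754, p(48)=147273, p(49)=173525, p(50)=204226, p(51)=239943, p(52)=281589, p(53)=329931, p(54)=386155, p(55)=451276, p(56)=526823, p(57)=614154, p(58)=715220, p(59)=831820, p(60)=966467, p(61)=1121505, p(62)=1300156, p(63)=1505499, p(64)=1741630, p(65)=2012558, p(66)=2323520, p(67)=2679689, p(68)=3087735, p(69)=3554345, p(70)=4087968, p(71)=4697205, p(72)=5392783, p(73)=6185689, p(74)=7089500, p(75)=8118264, p(76)=9289091, p(77)=10619863, p(78)=12132164, p(79)=13848650, p(80)=15796476, p(81)=18004327, p(82)=20506255, p(83)=23338469, p(84)=26543660, p(85)=30167357, p(86)=34262962, p(87)=38887673, p(88)=44108109, p(89)=49995925, p(90)=56634173, p(91)=64112359, p(92)=72533807, p(93)=82010177, p(94)=92669720, p(95)=104651419, p(96)=118114304, p(97)=133230930, p(98)=150198136, p(99)=169229875, p(100)=190569292, p(101)=214481126, p(102)=241265379, p(103)=271248950, p(104)=304801365, p(105)=342325709, p(106)=384276336, p(107)=431149389, p(108)=483502844, p(109)=541946240, p(110)=607163746, p(111)=679903203, p(112)=761002156, p(113)=851376628, p(114)=952050665, p(115)=1064144451, p(116)=1188908248, p(117)=1327710076, p(118)=1482074143, p(119)=1653668665, p(120)=1844349560, p(121)=2056148051, p(122)=2291320912, p(123)=2552338241, p(124)=2841940500, p(125)=3163127352, p(126)=3519222692, p(127)=3913864295, p(128)=4351078600, p(129)=4835271870, p(130)=5371315400, p(131)=5964539504, p(132)=6620830889, p(133)=7346629512, p(134)=8149040695, p(135)=9035836076, p(136)=10015581680, p(137)=11097645016, p(138)=12292341831, p(139)=13610949895, p(140)=15065878135, p(141)=16670689208, p(142)=18440293320, p(143)=20390982757, p(144)=22540654445, p(145)=24908858009, p(146)=27517052599, p(147)=30388671978, p(148)=33549419497, p(149)=37027355200, p(150)=40853235313, p(151)=45060624582, p(152)=49686288421, p(153)=54770336324, p(154)=60356673280, p(155)=66493182097, p(156)=73232243759, p(157)=80630964769, p(158)=88751778802, p(159)=97662728555, p(160)=107438159466, p(161)=118159068427, p(162)=129913904637, p(163)=142798995930, p(164)=156919475295, p(165)=172389800255, p(166)=189334822579, p(167)=207890420102, p(168)=228204732751, p(169)=250438925115, p(170)=274768617130, p(171)=301384802048, p(172)=330495499613, p(173)=362326859895, p(174)=397125074750, p(175)=435157697830, p(176)=476715857290, p(177)=522115831195, p(178)=571701605655, p(179)=625846753120, p(180)=684957390936, p(181)=749474411781, p(182)=819876908323, p(183)=896684817527, p(184)=980462880430, p(185)=1071823774337, p(186)=1171432692373, p(187)=1280011042268, p(188)=1398341745571, p(189)=1527273599625, p(190)=1667727404093, p(191)=1820701100652, p(192)=1987276856363.
Final step: p(193) = p(192) + p(191) - p(188) - p(186) + p(181) + p(178) - p(171) - p(167) + p(158) + p(153) - p(142) - p(136) + p(123) + p(116) - p(101) - p(93) + p(76) + p(67) - p(48) - p(38) + p(17) + p(6)
= 1987276856363 + 1820701100652 - 1398341745571 - 1171432692373 + 749474411781 + 571701605655 - 301384802048 - 207890420102 + 88751778802 + 54770336324 - 18440293320 - 10015581680 + 2552338241 + 1188908248 - 214481126 - 82010177 + 9289091 + 2679689 - 147273 - 26015 + 297 + 11
= 2168627105469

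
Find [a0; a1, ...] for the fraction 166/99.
[1; 1, 2, 10, 1, 2]

Euclidean algorithm steps:
166 = 1 × 99 + 67
99 = 1 × 67 + 32
67 = 2 × 32 + 3
32 = 10 × 3 + 2
3 = 1 × 2 + 1
2 = 2 × 1 + 0
Continued fraction: [1; 1, 2, 10, 1, 2]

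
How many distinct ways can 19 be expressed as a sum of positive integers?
490

p(n) counts ways to write n as a sum of positive integers (order ignored).
Euler's pentagonal recurrence: p(k) = p(k-1) + p(k-2) - p(k-5) - p(k-7) + p(k-12) + p(k-15) - ... (offsets j(3j∓1)/2, signs ++--, p(0)=1, p(<0)=0).
DP table for k = 0..18: p(0)=1, p(1)=1, p(2)=2, p(3)=3, p(4)=5, p(5)=7, p(6)=11, p(7)=15, p(8)=22, p(9)=30, p(10)=42, p(11)=56, p(12)=77, p(13)=101, p(14)=135, p(15)=176, p(16)=231, p(17)=297, p(18)=385.
Final step: p(19) = p(18) + p(17) - p(14) - p(12) + p(7) + p(4)
= 385 + 297 - 135 - 77 + 15 + 5
= 490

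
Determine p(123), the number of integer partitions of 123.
2552338241

p(n) counts ways to write n as a sum of positive integers (order ignored).
Euler's pentagonal recurrence: p(k) = p(k-1) + p(k-2) - p(k-5) - p(k-7) + p(k-12) + p(k-15) - ... (offsets j(3j∓1)/2, signs ++--, p(0)=1, p(<0)=0).
DP table for k = 0..122: p(0)=1, p(1)=1, p(2)=2, p(3)=3, p(4)=5, p(5)=7, p(6)=11, p(7)=15, p(8)=22, p(9)=30, p(10)=42, p(11)=56, p(12)=77, p(13)=101, p(14)=135, p(15)=176, p(16)=231, p(17)=297, p(18)=385, p(19)=490, p(20)=627, p(21)=792, p(22)=1002, p(23)=1255, p(24)=1575, p(25)=1958, p(26)=2436, p(27)=3010, p(28)=3718, p(29)=4565, p(30)=5604, p(31)=6842, p(32)=8349, p(33)=10143, p(34)=12310, p(35)=14883, p(36)=17977, p(37)=21637, p(38)=26015, p(39)=31185, p(40)=37338, p(41)=44583, p(42)=53174, p(43)=63261, p(44)=75175, p(45)=89134, p(46)=105558, p(47)=124754, p(48)=147273, p(49)=173525, p(50)=204226, p(51)=239943, p(52)=281589, p(53)=329931, p(54)=386155, p(55)=451276, p(56)=526823, p(57)=614154, p(58)=715220, p(59)=831820, p(60)=966467, p(61)=1121505, p(62)=1300156, p(63)=1505499, p(64)=1741630, p(65)=2012558, p(66)=2323520, p(67)=2679689, p(68)=3087735, p(69)=3554345, p(70)=4087968, p(71)=4697205, p(72)=5392783, p(73)=6185689, p(74)=7089500, p(75)=8118264, p(76)=9289091, p(77)=10619863, p(78)=12132164, p(79)=13848650, p(80)=15796476, p(81)=18004327, p(82)=20506255, p(83)=23338469, p(84)=26543660, p(85)=30167357, p(86)=34262962, p(87)=38887673, p(88)=44108109, p(89)=49995925, p(90)=56634173, p(91)=64112359, p(92)=72533807, p(93)=82010177, p(94)=92669720, p(95)=104651419, p(96)=118114304, p(97)=133230930, p(98)=150198136, p(99)=169229875, p(100)=190569292, p(101)=214481126, p(102)=241265379, p(103)=271248950, p(104)=304801365, p(105)=342325709, p(106)=384276336, p(107)=431149389, p(108)=483502844, p(109)=541946240, p(110)=607163746, p(111)=679903203, p(112)=761002156, p(113)=851376628, p(114)=952050665, p(115)=1064144451, p(116)=1188908248, p(117)=1327710076, p(118)=1482074143, p(119)=1653668665, p(120)=1844349560, p(121)=2056148051, p(122)=2291320912.
Final step: p(123) = p(122) + p(121) - p(118) - p(116) + p(111) + p(108) - p(101) - p(97) + p(88) + p(83) - p(72) - p(66) + p(53) + p(46) - p(31) - p(23) + p(6)
= 2291320912 + 2056148051 - 1482074143 - 1188908248 + 679903203 + 483502844 - 214481126 - 133230930 + 44108109 + 23338469 - 5392783 - 2323520 + 329931 + 105558 - 6842 - 1255 + 11
= 2552338241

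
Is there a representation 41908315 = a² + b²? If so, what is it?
Not possible

Factorization: 41908315 = 5 × 17 × 79^3
By Fermat: n is sum of two squares iff every prime p ≡ 3 (mod 4) appears to even power.
Prime(s) ≡ 3 (mod 4) with odd exponent: [(79, 3)]
Therefore 41908315 cannot be expressed as a² + b².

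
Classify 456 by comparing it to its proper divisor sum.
abundant

Proper divisors of 456: sum = 1 + 2 + 3 + 4 + 6 + 8 + 12 + 19 + 24 + 38 + 57 + 76 + 114 + 152 + 228 = 744
Since 744 > 456, 456 is abundant.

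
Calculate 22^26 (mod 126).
106

Repeated squaring. Binary of 26 = 11010.
22^1 ≡ 22 (mod 126); 22^2 ≡ 106 (mod 126); 22^4 ≡ 22 (mod 126); 22^8 ≡ 106 (mod 126); 22^16 ≡ 22 (mod 126)
22^26 = 22^2 × 22^8 × 22^16 ≡ 106 (mod 126)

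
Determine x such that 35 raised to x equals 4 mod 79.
74

Baby-step giant-step with step n = ⌈√79⌉ = 9.
Baby steps 35^j mod 79 (j:value) for j=0..8: 0:1, 1:35, 2:40, 3:57, 4:20, 5:68, 6:10, 7:34, 8:5.
Giant-step multiplier: 35^(-9) ≡ 35^(78-9) = 35^69 ≡ 14 (mod 79).
Giant steps γ_i = 4·14^i mod 79: γ_0=4, γ_1=56, γ_2=73, γ_3=74, γ_4=9, γ_5=47, γ_6=26, γ_7=48, γ_8=40 (in table at j=2).
x = i·n + j = 8·9 + 2 = 74.
Check: 35^74 ≡ 4 (mod 79).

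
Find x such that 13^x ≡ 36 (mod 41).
22

Baby-step giant-step with step n = ⌈√41⌉ = 7.
Baby steps 13^j mod 41 (j:value) for j=0..6: 0:1, 1:13, 2:5, 3:24, 4:25, 5:38, 6:2.
Giant-step multiplier: 13^(-7) ≡ 13^(40-7) = 13^33 ≡ 30 (mod 41).
Giant steps γ_i = 36·30^i mod 41: γ_0=36, γ_1=14, γ_2=10, γ_3=13 (in table at j=1).
x = i·n + j = 3·7 + 1 = 22.
Check: 13^22 ≡ 36 (mod 41).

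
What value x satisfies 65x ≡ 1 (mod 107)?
28

gcd(65, 107) = 1, so the inverse exists.
Extended Euclidean algorithm on (107, 65):
107 = 1 × 65 + 42  ⟹  42 = (1)·107 + (-1)·65
65 = 1 × 42 + 23  ⟹  23 = (-1)·107 + (2)·65
42 = 1 × 23 + 19  ⟹  19 = (2)·107 + (-3)·65
23 = 1 × 19 + 4  ⟹  4 = (-3)·107 + (5)·65
19 = 4 × 4 + 3  ⟹  3 = (14)·107 + (-23)·65
4 = 1 × 3 + 1  ⟹  1 = (-17)·107 + (28)·65
So (28)·65 ≡ 1 (mod 107), i.e. 65^(-1) ≡ 28 (mod 107).
Check: 65 × 28 = 1820 ≡ 1 (mod 107)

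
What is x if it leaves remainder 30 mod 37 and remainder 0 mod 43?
215

Using Chinese Remainder Theorem:
M = 37 × 43 = 1591
M1 = 43, M2 = 37
y1 = 43^(-1) mod 37 = 31
y2 = 37^(-1) mod 43 = 7
x = (30×43×31 + 0×37×7) mod 1591 = 215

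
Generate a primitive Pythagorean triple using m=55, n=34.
(1869, 3740, 4181)

Euclid's formula: a = m² - n², b = 2mn, c = m² + n²
m = 55, n = 34
a = 55² - 34² = 3025 - 1156 = 1869
b = 2 × 55 × 34 = 3740
c = 55² + 34² = 3025 + 1156 = 4181
Verification: 1869² + 3740² = 3493161 + 13987600 = 17480761 = 4181² ✓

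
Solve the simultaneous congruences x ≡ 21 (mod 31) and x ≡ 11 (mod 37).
455

Using Chinese Remainder Theorem:
M = 31 × 37 = 1147
M1 = 37, M2 = 31
y1 = 37^(-1) mod 31 = 26
y2 = 31^(-1) mod 37 = 6
x = (21×37×26 + 11×31×6) mod 1147 = 455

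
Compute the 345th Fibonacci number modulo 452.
450

Matrix identity: Q^n = [[F_(n+1), F_n], [F_n, F_(n-1)]] with Q = [[1,1],[1,0]].
n = 345 = 101011001₂. Square-and-multiply, entries mod 452:
Q^1 = [[1,1],[1,0]]
Q^2 = (Q^1)² = [[2,1],[1,1]]
Q^5 = (Q^2)²·Q = [[8,5],[5,3]]
Q^10 = (Q^5)² = [[89,55],[55,34]]
Q^21 = (Q^10)²·Q = [[83,98],[98,437]]
Q^43 = (Q^21)²·Q = [[105,221],[221,336]]
Q^86 = (Q^43)² = [[202,281],[281,373]]
Q^172 = (Q^86)² = [[437,211],[211,226]]
Q^345 = (Q^172)²·Q = [[223,450],[450,225]]
F_345 mod 452 = Q^345[0][1] = 450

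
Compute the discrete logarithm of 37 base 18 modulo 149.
52

Baby-step giant-step with step n = ⌈√149⌉ = 13.
Baby steps 18^j mod 149 (j:value) for j=0..12: 0:1, 1:18, 2:26, 3:21, 4:80, 5:99, 6:143, 7:41, 8:142, 9:23, 10:116, 11:2, 12:36.
Giant-step multiplier: 18^(-13) ≡ 18^(148-13) = 18^135 ≡ 43 (mod 149).
Giant steps γ_i = 37·43^i mod 149: γ_0=37, γ_1=101, γ_2=22, γ_3=52, γ_4=1 (in table at j=0).
x = i·n + j = 4·13 + 0 = 52.
Check: 18^52 ≡ 37 (mod 149).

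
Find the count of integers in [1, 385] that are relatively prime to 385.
240

385 = 5 × 7 × 11
φ(n) = n × ∏(1 - 1/p) for each prime p dividing n
φ(385) = 385 × (1 - 1/5) × (1 - 1/7) × (1 - 1/11) = 240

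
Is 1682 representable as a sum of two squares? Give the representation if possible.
1² + 41² (a=1, b=41)

Factorization: 1682 = 2 × 29^2
By Fermat: n is sum of two squares iff every prime p ≡ 3 (mod 4) appears to even power.
All primes ≡ 3 (mod 4) appear to even power.
Search a = 0, 1, 2, … for 1682 - a² a perfect square: first hit at a = 1: 1682 - 1 = 1681 = 41².
1682 = 1² + 41² = 1 + 1681 ✓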